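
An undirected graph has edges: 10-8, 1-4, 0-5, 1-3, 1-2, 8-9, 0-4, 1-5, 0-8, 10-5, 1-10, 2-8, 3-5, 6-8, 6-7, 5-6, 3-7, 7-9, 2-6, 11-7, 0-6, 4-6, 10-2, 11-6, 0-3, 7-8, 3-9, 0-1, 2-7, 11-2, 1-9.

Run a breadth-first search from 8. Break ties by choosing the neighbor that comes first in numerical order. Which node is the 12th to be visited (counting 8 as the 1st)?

11

Visit 8; enqueue 0, 2, 6, 7, 9, 10 → queue [0, 2, 6, 7, 9, 10]
Visit 0; enqueue 1, 3, 4, 5 → queue [2, 6, 7, 9, 10, 1, 3, 4, 5]
Visit 2; enqueue 11 → queue [6, 7, 9, 10, 1, 3, 4, 5, 11]
Visit 6 → queue [7, 9, 10, 1, 3, 4, 5, 11]
Visit 7 → queue [9, 10, 1, 3, 4, 5, 11]
Visit 9 → queue [10, 1, 3, 4, 5, 11]
Visit 10 → queue [1, 3, 4, 5, 11]
Visit 1 → queue [3, 4, 5, 11]
Visit 3 → queue [4, 5, 11]
Visit 4 → queue [5, 11]
Visit 5 → queue [11]
Visit 11 → queue []

Visit order: 8, 0, 2, 6, 7, 9, 10, 1, 3, 4, 5, 11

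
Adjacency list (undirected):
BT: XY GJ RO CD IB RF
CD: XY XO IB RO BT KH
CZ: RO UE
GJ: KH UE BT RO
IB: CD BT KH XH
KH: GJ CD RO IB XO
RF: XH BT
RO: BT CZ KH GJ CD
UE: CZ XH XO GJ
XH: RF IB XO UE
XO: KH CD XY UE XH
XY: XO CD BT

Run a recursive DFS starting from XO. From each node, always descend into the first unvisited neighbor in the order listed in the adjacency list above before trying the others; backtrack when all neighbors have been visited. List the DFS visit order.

Visit XO
XO → KH
KH → GJ
GJ → UE
UE → CZ
CZ → RO
RO → BT
BT → XY
XY → CD
CD → IB
IB → XH
XH → RF

XO, KH, GJ, UE, CZ, RO, BT, XY, CD, IB, XH, RF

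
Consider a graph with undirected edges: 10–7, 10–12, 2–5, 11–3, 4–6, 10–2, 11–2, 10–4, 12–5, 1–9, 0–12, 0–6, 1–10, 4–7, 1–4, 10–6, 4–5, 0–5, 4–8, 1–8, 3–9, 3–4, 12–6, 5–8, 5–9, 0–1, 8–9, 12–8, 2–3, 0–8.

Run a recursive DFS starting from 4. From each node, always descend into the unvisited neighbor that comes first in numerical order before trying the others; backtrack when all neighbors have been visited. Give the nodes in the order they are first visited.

Visit 4
4 → 1
1 → 0
0 → 5
5 → 2
2 → 3
3 → 9
9 → 8
8 → 12
12 → 6
6 → 10
10 → 7
3 → 11

4 1 0 5 2 3 9 8 12 6 10 7 11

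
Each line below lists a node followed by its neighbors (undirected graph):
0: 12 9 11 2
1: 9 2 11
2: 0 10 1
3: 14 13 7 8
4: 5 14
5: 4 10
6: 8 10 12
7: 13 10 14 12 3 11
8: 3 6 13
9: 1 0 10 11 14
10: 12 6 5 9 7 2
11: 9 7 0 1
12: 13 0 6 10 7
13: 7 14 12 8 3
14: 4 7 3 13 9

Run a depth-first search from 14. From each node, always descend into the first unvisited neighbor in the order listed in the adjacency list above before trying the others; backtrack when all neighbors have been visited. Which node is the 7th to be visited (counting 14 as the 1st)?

7

Visit 14
14 → 4
4 → 5
5 → 10
10 → 12
12 → 13
13 → 7
7 → 3
3 → 8
8 → 6
7 → 11
11 → 9
9 → 1
1 → 2
2 → 0

Visit order: 14, 4, 5, 10, 12, 13, 7, 3, 8, 6, 11, 9, 1, 2, 0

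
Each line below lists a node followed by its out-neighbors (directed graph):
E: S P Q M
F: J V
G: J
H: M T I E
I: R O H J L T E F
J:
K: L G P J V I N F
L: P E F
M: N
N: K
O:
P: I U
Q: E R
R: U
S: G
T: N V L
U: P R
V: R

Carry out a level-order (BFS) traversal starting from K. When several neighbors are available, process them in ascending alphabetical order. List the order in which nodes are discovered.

Visit K; enqueue F, G, I, J, L, N, P, V → queue [F, G, I, J, L, N, P, V]
Visit F → queue [G, I, J, L, N, P, V]
Visit G → queue [I, J, L, N, P, V]
Visit I; enqueue E, H, O, R, T → queue [J, L, N, P, V, E, H, O, R, T]
Visit J → queue [L, N, P, V, E, H, O, R, T]
Visit L → queue [N, P, V, E, H, O, R, T]
Visit N → queue [P, V, E, H, O, R, T]
Visit P; enqueue U → queue [V, E, H, O, R, T, U]
Visit V → queue [E, H, O, R, T, U]
Visit E; enqueue M, Q, S → queue [H, O, R, T, U, M, Q, S]
Visit H → queue [O, R, T, U, M, Q, S]
Visit O → queue [R, T, U, M, Q, S]
Visit R → queue [T, U, M, Q, S]
Visit T → queue [U, M, Q, S]
Visit U → queue [M, Q, S]
Visit M → queue [Q, S]
Visit Q → queue [S]
Visit S → queue []

K -> F -> G -> I -> J -> L -> N -> P -> V -> E -> H -> O -> R -> T -> U -> M -> Q -> S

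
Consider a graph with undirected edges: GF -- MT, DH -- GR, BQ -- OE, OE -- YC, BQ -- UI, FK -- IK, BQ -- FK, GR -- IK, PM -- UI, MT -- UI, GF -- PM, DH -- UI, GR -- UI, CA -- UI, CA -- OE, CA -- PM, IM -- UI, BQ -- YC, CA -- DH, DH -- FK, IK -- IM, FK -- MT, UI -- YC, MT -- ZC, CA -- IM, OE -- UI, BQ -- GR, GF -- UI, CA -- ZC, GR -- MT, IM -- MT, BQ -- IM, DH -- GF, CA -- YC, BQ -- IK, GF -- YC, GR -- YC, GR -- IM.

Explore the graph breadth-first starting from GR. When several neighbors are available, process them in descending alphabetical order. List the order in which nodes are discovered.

Visit GR; enqueue YC, UI, MT, IM, IK, DH, BQ → queue [YC, UI, MT, IM, IK, DH, BQ]
Visit YC; enqueue OE, GF, CA → queue [UI, MT, IM, IK, DH, BQ, OE, GF, CA]
Visit UI; enqueue PM → queue [MT, IM, IK, DH, BQ, OE, GF, CA, PM]
Visit MT; enqueue ZC, FK → queue [IM, IK, DH, BQ, OE, GF, CA, PM, ZC, FK]
Visit IM → queue [IK, DH, BQ, OE, GF, CA, PM, ZC, FK]
Visit IK → queue [DH, BQ, OE, GF, CA, PM, ZC, FK]
Visit DH → queue [BQ, OE, GF, CA, PM, ZC, FK]
Visit BQ → queue [OE, GF, CA, PM, ZC, FK]
Visit OE → queue [GF, CA, PM, ZC, FK]
Visit GF → queue [CA, PM, ZC, FK]
Visit CA → queue [PM, ZC, FK]
Visit PM → queue [ZC, FK]
Visit ZC → queue [FK]
Visit FK → queue []

GR, YC, UI, MT, IM, IK, DH, BQ, OE, GF, CA, PM, ZC, FK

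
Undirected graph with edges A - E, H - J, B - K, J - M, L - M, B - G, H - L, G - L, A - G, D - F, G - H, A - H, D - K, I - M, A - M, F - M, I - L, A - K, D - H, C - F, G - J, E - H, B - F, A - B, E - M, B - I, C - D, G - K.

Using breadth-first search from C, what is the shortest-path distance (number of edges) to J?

Level 0: C
Level 1: D, F
Level 2: B, H, K, M
Level 3: A, E, G, I, J, L
J first appears at level 3.

3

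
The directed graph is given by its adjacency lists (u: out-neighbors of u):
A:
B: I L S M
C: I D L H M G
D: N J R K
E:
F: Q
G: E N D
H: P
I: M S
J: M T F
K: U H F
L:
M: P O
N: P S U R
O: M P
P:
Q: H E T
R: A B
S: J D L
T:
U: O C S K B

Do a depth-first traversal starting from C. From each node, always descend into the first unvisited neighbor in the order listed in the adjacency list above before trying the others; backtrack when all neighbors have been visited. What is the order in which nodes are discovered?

Visit C
C → I
I → M
M → P
M → O
I → S
S → J
J → T
J → F
F → Q
Q → H
Q → E
S → D
D → N
N → U
U → K
U → B
B → L
N → R
R → A
C → G

C -> I -> M -> P -> O -> S -> J -> T -> F -> Q -> H -> E -> D -> N -> U -> K -> B -> L -> R -> A -> G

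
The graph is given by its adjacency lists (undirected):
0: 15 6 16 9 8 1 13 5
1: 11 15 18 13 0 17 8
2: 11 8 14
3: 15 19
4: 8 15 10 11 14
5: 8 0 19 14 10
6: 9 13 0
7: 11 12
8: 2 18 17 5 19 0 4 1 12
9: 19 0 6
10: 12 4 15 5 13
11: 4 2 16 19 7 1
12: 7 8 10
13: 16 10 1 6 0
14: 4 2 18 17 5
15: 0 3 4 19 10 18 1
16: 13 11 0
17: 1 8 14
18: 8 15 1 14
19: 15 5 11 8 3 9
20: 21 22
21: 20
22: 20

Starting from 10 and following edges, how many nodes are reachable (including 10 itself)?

20

BFS from 10 visits: 10, 12, 4, 15, 5, 13, 7, 8, 11, 14, 0, 3, 19, 18, 1, 16, 6, 2, 17, 9
Reachable nodes: 20 of 23 total.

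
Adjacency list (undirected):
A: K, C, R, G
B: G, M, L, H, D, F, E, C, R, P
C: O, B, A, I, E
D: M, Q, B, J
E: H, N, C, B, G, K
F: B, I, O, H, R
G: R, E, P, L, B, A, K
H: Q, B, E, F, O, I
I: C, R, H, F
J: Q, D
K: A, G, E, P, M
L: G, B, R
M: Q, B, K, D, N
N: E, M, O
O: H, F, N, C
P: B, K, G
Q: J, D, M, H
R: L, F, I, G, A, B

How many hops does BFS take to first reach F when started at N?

2

Level 0: N
Level 1: E, M, O
Level 2: B, C, D, F, G, H, K, Q
Level 3: A, I, J, L, P, R
F first appears at level 2.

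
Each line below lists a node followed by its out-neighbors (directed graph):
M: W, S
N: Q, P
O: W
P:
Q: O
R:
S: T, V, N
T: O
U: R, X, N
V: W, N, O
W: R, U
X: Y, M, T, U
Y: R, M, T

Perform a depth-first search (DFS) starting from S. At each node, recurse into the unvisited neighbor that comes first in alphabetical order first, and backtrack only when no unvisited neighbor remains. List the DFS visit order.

Visit S
S → N
N → P
N → Q
Q → O
O → W
W → R
W → U
U → X
X → M
X → T
X → Y
S → V

S -> N -> P -> Q -> O -> W -> R -> U -> X -> M -> T -> Y -> V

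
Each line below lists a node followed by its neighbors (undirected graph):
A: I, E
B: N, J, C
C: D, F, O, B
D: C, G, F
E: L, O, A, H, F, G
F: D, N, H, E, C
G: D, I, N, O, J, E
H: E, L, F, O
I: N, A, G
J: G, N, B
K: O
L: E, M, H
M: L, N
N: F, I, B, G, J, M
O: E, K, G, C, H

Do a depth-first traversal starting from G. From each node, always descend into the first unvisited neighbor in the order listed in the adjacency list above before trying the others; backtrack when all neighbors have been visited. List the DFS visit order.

G D C F N I A E L M H O K B J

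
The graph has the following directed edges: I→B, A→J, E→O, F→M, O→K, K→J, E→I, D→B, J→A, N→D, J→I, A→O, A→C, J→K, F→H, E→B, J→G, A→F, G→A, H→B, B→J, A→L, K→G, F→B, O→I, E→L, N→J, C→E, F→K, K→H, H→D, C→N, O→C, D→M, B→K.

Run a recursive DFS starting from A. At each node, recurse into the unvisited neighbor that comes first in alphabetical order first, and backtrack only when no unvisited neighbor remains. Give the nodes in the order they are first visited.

Visit A
A → C
C → E
E → B
B → J
J → G
J → I
J → K
K → H
H → D
D → M
E → L
E → O
C → N
A → F

A, C, E, B, J, G, I, K, H, D, M, L, O, N, F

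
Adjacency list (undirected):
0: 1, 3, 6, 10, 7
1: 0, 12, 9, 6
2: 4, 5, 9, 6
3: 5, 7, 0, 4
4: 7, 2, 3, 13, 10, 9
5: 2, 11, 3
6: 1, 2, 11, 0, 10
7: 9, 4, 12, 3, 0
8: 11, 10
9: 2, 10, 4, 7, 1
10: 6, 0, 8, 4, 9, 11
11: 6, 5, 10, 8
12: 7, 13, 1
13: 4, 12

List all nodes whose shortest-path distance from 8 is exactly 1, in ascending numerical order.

10, 11

Level 0: 8
Level 1: 10, 11
Level 2: 0, 4, 5, 6, 9
Level 3: 1, 2, 3, 7, 13
Level 4: 12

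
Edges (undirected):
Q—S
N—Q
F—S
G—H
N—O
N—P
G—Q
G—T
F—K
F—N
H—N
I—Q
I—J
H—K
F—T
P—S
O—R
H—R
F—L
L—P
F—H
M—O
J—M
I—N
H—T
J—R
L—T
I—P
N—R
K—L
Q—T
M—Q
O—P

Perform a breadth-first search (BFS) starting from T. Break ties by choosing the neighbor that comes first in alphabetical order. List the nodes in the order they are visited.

T -> F -> G -> H -> L -> Q -> K -> N -> S -> R -> P -> I -> M -> O -> J

Visit T; enqueue F, G, H, L, Q → queue [F, G, H, L, Q]
Visit F; enqueue K, N, S → queue [G, H, L, Q, K, N, S]
Visit G → queue [H, L, Q, K, N, S]
Visit H; enqueue R → queue [L, Q, K, N, S, R]
Visit L; enqueue P → queue [Q, K, N, S, R, P]
Visit Q; enqueue I, M → queue [K, N, S, R, P, I, M]
Visit K → queue [N, S, R, P, I, M]
Visit N; enqueue O → queue [S, R, P, I, M, O]
Visit S → queue [R, P, I, M, O]
Visit R; enqueue J → queue [P, I, M, O, J]
Visit P → queue [I, M, O, J]
Visit I → queue [M, O, J]
Visit M → queue [O, J]
Visit O → queue [J]
Visit J → queue []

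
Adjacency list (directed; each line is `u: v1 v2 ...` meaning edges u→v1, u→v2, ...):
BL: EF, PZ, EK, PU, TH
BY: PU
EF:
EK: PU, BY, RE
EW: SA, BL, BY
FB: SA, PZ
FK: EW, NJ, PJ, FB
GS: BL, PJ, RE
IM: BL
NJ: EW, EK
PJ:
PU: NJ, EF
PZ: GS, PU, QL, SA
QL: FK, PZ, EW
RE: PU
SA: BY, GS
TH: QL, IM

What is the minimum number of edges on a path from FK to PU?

3

Level 0: FK
Level 1: EW, FB, NJ, PJ
Level 2: BL, BY, EK, PZ, SA
Level 3: EF, GS, PU, QL, RE, TH
Level 4: IM
PU first appears at level 3.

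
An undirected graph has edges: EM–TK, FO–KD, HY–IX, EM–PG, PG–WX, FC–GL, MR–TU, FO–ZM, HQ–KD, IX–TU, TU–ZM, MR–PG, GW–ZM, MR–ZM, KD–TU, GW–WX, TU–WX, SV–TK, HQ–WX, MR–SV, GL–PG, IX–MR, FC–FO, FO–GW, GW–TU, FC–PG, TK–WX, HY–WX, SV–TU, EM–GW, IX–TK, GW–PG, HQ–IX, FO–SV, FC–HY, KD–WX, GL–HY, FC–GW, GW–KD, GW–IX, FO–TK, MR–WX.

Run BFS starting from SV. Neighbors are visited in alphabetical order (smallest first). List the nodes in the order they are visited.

Visit SV; enqueue FO, MR, TK, TU → queue [FO, MR, TK, TU]
Visit FO; enqueue FC, GW, KD, ZM → queue [MR, TK, TU, FC, GW, KD, ZM]
Visit MR; enqueue IX, PG, WX → queue [TK, TU, FC, GW, KD, ZM, IX, PG, WX]
Visit TK; enqueue EM → queue [TU, FC, GW, KD, ZM, IX, PG, WX, EM]
Visit TU → queue [FC, GW, KD, ZM, IX, PG, WX, EM]
Visit FC; enqueue GL, HY → queue [GW, KD, ZM, IX, PG, WX, EM, GL, HY]
Visit GW → queue [KD, ZM, IX, PG, WX, EM, GL, HY]
Visit KD; enqueue HQ → queue [ZM, IX, PG, WX, EM, GL, HY, HQ]
Visit ZM → queue [IX, PG, WX, EM, GL, HY, HQ]
Visit IX → queue [PG, WX, EM, GL, HY, HQ]
Visit PG → queue [WX, EM, GL, HY, HQ]
Visit WX → queue [EM, GL, HY, HQ]
Visit EM → queue [GL, HY, HQ]
Visit GL → queue [HY, HQ]
Visit HY → queue [HQ]
Visit HQ → queue []

SV FO MR TK TU FC GW KD ZM IX PG WX EM GL HY HQ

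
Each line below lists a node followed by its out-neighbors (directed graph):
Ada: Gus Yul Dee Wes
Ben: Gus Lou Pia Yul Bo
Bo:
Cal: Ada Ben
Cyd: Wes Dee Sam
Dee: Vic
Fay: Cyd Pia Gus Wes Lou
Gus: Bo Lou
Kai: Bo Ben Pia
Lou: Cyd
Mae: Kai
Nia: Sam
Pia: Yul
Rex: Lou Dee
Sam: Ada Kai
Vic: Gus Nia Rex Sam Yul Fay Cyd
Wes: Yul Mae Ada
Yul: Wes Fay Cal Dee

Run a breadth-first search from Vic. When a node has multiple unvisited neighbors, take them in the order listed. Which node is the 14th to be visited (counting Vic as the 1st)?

Visit Vic; enqueue Gus, Nia, Rex, Sam, Yul, Fay, Cyd → queue [Gus, Nia, Rex, Sam, Yul, Fay, Cyd]
Visit Gus; enqueue Bo, Lou → queue [Nia, Rex, Sam, Yul, Fay, Cyd, Bo, Lou]
Visit Nia → queue [Rex, Sam, Yul, Fay, Cyd, Bo, Lou]
Visit Rex; enqueue Dee → queue [Sam, Yul, Fay, Cyd, Bo, Lou, Dee]
Visit Sam; enqueue Ada, Kai → queue [Yul, Fay, Cyd, Bo, Lou, Dee, Ada, Kai]
Visit Yul; enqueue Wes, Cal → queue [Fay, Cyd, Bo, Lou, Dee, Ada, Kai, Wes, Cal]
Visit Fay; enqueue Pia → queue [Cyd, Bo, Lou, Dee, Ada, Kai, Wes, Cal, Pia]
Visit Cyd → queue [Bo, Lou, Dee, Ada, Kai, Wes, Cal, Pia]
Visit Bo → queue [Lou, Dee, Ada, Kai, Wes, Cal, Pia]
Visit Lou → queue [Dee, Ada, Kai, Wes, Cal, Pia]
Visit Dee → queue [Ada, Kai, Wes, Cal, Pia]
Visit Ada → queue [Kai, Wes, Cal, Pia]
Visit Kai; enqueue Ben → queue [Wes, Cal, Pia, Ben]
Visit Wes; enqueue Mae → queue [Cal, Pia, Ben, Mae]
Visit Cal → queue [Pia, Ben, Mae]
Visit Pia → queue [Ben, Mae]
Visit Ben → queue [Mae]
Visit Mae → queue []

Visit order: Vic, Gus, Nia, Rex, Sam, Yul, Fay, Cyd, Bo, Lou, Dee, Ada, Kai, Wes, Cal, Pia, Ben, Mae

Wes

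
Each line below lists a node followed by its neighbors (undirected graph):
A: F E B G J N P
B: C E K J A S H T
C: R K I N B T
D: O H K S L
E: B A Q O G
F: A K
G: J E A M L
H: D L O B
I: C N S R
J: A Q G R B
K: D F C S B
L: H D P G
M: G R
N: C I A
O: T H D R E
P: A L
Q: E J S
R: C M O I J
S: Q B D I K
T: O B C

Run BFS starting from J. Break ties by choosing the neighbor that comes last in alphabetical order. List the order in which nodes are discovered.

J R Q G B A O M I C S E L T K H P N F D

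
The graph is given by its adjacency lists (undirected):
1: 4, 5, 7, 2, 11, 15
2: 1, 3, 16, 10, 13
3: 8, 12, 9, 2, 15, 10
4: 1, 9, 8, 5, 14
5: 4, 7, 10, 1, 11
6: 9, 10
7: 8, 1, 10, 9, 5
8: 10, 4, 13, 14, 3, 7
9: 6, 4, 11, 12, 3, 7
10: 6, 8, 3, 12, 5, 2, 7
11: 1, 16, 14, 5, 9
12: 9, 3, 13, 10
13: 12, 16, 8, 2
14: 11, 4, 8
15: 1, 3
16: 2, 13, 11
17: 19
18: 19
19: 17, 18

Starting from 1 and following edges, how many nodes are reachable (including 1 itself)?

BFS from 1 visits: 1, 4, 5, 7, 2, 11, 15, 9, 8, 14, 10, 3, 16, 13, 6, 12
Reachable nodes: 16 of 19 total.

16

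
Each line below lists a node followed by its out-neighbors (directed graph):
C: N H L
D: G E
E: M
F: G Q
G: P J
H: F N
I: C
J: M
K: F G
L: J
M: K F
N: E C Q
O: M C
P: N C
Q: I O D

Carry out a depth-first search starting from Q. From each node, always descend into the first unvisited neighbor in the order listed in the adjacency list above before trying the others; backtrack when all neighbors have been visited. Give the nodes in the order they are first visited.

Visit Q
Q → I
I → C
C → N
N → E
E → M
M → K
K → F
F → G
G → P
G → J
C → H
C → L
Q → O
Q → D

Q I C N E M K F G P J H L O D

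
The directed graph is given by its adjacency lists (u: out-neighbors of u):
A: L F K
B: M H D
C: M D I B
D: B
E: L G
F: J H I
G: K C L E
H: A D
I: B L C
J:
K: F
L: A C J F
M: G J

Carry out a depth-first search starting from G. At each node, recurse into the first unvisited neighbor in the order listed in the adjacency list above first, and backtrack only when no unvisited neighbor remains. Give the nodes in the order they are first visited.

Visit G
G → K
K → F
F → J
F → H
H → A
A → L
L → C
C → M
C → D
D → B
C → I
G → E

G, K, F, J, H, A, L, C, M, D, B, I, E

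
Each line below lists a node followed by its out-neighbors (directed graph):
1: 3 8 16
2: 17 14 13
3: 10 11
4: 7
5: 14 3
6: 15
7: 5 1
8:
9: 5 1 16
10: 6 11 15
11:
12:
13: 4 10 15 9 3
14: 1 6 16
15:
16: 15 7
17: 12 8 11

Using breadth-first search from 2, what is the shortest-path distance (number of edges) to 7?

3

Level 0: 2
Level 1: 13, 14, 17
Level 2: 1, 3, 4, 6, 8, 9, 10, 11, 12, 15, 16
Level 3: 5, 7
7 first appears at level 3.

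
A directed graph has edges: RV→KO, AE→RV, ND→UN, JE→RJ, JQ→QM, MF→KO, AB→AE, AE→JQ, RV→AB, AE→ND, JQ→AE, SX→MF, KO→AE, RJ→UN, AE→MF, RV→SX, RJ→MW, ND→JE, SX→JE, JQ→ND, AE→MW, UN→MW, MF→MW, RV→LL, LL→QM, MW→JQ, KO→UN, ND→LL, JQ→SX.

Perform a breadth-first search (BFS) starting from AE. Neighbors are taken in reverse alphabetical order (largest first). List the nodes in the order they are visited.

AE -> RV -> ND -> MW -> MF -> JQ -> SX -> LL -> KO -> AB -> UN -> JE -> QM -> RJ

Visit AE; enqueue RV, ND, MW, MF, JQ → queue [RV, ND, MW, MF, JQ]
Visit RV; enqueue SX, LL, KO, AB → queue [ND, MW, MF, JQ, SX, LL, KO, AB]
Visit ND; enqueue UN, JE → queue [MW, MF, JQ, SX, LL, KO, AB, UN, JE]
Visit MW → queue [MF, JQ, SX, LL, KO, AB, UN, JE]
Visit MF → queue [JQ, SX, LL, KO, AB, UN, JE]
Visit JQ; enqueue QM → queue [SX, LL, KO, AB, UN, JE, QM]
Visit SX → queue [LL, KO, AB, UN, JE, QM]
Visit LL → queue [KO, AB, UN, JE, QM]
Visit KO → queue [AB, UN, JE, QM]
Visit AB → queue [UN, JE, QM]
Visit UN → queue [JE, QM]
Visit JE; enqueue RJ → queue [QM, RJ]
Visit QM → queue [RJ]
Visit RJ → queue []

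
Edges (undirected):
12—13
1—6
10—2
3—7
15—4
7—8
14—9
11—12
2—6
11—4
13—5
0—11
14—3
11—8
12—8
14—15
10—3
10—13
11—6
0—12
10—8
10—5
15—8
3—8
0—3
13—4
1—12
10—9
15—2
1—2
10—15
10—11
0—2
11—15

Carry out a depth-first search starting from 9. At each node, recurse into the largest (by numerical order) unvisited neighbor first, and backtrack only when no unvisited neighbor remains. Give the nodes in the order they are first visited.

Visit 9
9 → 14
14 → 15
15 → 11
11 → 12
12 → 13
13 → 10
10 → 8
8 → 7
7 → 3
3 → 0
0 → 2
2 → 6
6 → 1
10 → 5
13 → 4

9 14 15 11 12 13 10 8 7 3 0 2 6 1 5 4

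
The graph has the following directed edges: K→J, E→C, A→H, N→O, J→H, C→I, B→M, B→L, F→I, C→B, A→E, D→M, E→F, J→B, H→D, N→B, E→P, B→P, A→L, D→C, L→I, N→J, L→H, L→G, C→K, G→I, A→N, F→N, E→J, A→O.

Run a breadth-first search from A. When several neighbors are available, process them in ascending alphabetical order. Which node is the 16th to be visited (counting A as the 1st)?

Visit A; enqueue E, H, L, N, O → queue [E, H, L, N, O]
Visit E; enqueue C, F, J, P → queue [H, L, N, O, C, F, J, P]
Visit H; enqueue D → queue [L, N, O, C, F, J, P, D]
Visit L; enqueue G, I → queue [N, O, C, F, J, P, D, G, I]
Visit N; enqueue B → queue [O, C, F, J, P, D, G, I, B]
Visit O → queue [C, F, J, P, D, G, I, B]
Visit C; enqueue K → queue [F, J, P, D, G, I, B, K]
Visit F → queue [J, P, D, G, I, B, K]
Visit J → queue [P, D, G, I, B, K]
Visit P → queue [D, G, I, B, K]
Visit D; enqueue M → queue [G, I, B, K, M]
Visit G → queue [I, B, K, M]
Visit I → queue [B, K, M]
Visit B → queue [K, M]
Visit K → queue [M]
Visit M → queue []

Visit order: A, E, H, L, N, O, C, F, J, P, D, G, I, B, K, M

M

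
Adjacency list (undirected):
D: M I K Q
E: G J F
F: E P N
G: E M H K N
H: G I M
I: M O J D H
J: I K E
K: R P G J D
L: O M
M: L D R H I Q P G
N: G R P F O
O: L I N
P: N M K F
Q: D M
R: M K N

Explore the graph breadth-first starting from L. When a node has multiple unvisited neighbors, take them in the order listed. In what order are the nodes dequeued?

L -> O -> M -> I -> N -> D -> R -> H -> Q -> P -> G -> J -> F -> K -> E

Visit L; enqueue O, M → queue [O, M]
Visit O; enqueue I, N → queue [M, I, N]
Visit M; enqueue D, R, H, Q, P, G → queue [I, N, D, R, H, Q, P, G]
Visit I; enqueue J → queue [N, D, R, H, Q, P, G, J]
Visit N; enqueue F → queue [D, R, H, Q, P, G, J, F]
Visit D; enqueue K → queue [R, H, Q, P, G, J, F, K]
Visit R → queue [H, Q, P, G, J, F, K]
Visit H → queue [Q, P, G, J, F, K]
Visit Q → queue [P, G, J, F, K]
Visit P → queue [G, J, F, K]
Visit G; enqueue E → queue [J, F, K, E]
Visit J → queue [F, K, E]
Visit F → queue [K, E]
Visit K → queue [E]
Visit E → queue []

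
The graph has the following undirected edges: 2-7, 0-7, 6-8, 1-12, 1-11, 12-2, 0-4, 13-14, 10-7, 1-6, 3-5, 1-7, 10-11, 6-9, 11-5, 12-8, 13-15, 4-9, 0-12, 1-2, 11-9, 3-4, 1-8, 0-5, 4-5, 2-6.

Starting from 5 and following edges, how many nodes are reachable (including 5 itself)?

BFS from 5 visits: 5, 0, 3, 4, 11, 7, 12, 9, 1, 10, 2, 8, 6
Reachable nodes: 13 of 16 total.

13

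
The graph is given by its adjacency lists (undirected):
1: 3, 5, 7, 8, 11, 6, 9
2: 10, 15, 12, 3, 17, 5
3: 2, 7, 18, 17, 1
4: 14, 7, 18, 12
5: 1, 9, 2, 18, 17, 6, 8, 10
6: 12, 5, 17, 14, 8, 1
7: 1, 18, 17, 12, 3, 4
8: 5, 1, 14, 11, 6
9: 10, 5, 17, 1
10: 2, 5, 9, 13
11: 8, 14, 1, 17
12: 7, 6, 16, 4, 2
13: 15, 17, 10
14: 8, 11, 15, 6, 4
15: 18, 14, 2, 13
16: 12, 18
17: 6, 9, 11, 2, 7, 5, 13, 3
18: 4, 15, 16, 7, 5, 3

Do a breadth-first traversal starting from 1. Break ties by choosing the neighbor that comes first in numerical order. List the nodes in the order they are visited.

Visit 1; enqueue 3, 5, 6, 7, 8, 9, 11 → queue [3, 5, 6, 7, 8, 9, 11]
Visit 3; enqueue 2, 17, 18 → queue [5, 6, 7, 8, 9, 11, 2, 17, 18]
Visit 5; enqueue 10 → queue [6, 7, 8, 9, 11, 2, 17, 18, 10]
Visit 6; enqueue 12, 14 → queue [7, 8, 9, 11, 2, 17, 18, 10, 12, 14]
Visit 7; enqueue 4 → queue [8, 9, 11, 2, 17, 18, 10, 12, 14, 4]
Visit 8 → queue [9, 11, 2, 17, 18, 10, 12, 14, 4]
Visit 9 → queue [11, 2, 17, 18, 10, 12, 14, 4]
Visit 11 → queue [2, 17, 18, 10, 12, 14, 4]
Visit 2; enqueue 15 → queue [17, 18, 10, 12, 14, 4, 15]
Visit 17; enqueue 13 → queue [18, 10, 12, 14, 4, 15, 13]
Visit 18; enqueue 16 → queue [10, 12, 14, 4, 15, 13, 16]
Visit 10 → queue [12, 14, 4, 15, 13, 16]
Visit 12 → queue [14, 4, 15, 13, 16]
Visit 14 → queue [4, 15, 13, 16]
Visit 4 → queue [15, 13, 16]
Visit 15 → queue [13, 16]
Visit 13 → queue [16]
Visit 16 → queue []

1, 3, 5, 6, 7, 8, 9, 11, 2, 17, 18, 10, 12, 14, 4, 15, 13, 16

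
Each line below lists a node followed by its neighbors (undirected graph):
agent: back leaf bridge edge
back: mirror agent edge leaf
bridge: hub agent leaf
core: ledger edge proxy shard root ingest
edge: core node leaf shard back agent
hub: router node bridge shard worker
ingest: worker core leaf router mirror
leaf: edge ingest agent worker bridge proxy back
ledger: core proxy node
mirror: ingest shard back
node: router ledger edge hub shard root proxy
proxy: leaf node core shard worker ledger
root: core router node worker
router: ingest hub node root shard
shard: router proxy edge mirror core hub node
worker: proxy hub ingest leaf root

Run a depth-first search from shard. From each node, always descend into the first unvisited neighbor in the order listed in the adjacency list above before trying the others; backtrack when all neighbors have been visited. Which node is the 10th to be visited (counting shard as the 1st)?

node

Visit shard
shard → router
router → ingest
ingest → worker
worker → proxy
proxy → leaf
leaf → edge
edge → core
core → ledger
ledger → node
node → hub
hub → bridge
bridge → agent
agent → back
back → mirror
node → root

Visit order: shard, router, ingest, worker, proxy, leaf, edge, core, ledger, node, hub, bridge, agent, back, mirror, root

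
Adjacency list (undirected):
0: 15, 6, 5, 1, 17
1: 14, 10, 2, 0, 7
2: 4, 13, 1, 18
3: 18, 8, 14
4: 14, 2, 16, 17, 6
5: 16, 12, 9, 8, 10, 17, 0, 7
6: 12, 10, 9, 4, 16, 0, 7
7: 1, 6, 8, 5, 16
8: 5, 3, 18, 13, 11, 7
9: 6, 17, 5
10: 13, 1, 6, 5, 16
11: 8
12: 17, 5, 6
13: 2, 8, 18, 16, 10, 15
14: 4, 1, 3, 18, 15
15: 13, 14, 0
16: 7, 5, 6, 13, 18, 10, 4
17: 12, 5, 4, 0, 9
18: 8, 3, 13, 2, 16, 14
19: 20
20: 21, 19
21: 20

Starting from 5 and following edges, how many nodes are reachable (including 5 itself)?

19

BFS from 5 visits: 5, 16, 12, 9, 8, 10, 17, 0, 7, 6, 13, 18, 4, 3, 11, 1, 15, 2, 14
Reachable nodes: 19 of 22 total.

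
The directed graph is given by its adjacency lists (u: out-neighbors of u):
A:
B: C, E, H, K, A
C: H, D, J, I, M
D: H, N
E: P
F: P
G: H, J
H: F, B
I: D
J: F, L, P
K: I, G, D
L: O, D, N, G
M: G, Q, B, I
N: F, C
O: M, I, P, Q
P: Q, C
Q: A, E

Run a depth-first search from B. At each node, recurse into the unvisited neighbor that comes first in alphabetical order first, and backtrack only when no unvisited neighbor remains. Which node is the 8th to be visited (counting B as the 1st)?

Visit B
B → A
B → C
C → D
D → H
H → F
F → P
P → Q
Q → E
D → N
C → I
C → J
J → L
L → G
L → O
O → M
B → K

Visit order: B, A, C, D, H, F, P, Q, E, N, I, J, L, G, O, M, K

Q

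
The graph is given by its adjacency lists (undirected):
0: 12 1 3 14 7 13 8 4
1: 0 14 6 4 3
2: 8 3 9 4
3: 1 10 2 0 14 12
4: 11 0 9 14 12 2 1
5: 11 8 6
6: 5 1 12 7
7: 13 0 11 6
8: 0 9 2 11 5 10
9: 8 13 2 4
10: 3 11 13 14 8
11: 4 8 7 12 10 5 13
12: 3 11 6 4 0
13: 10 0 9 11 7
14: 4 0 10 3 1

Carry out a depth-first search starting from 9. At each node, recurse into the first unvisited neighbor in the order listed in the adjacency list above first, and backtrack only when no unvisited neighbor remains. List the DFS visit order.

Visit 9
9 → 8
8 → 0
0 → 12
12 → 3
3 → 1
1 → 14
14 → 4
4 → 11
11 → 7
7 → 13
13 → 10
7 → 6
6 → 5
4 → 2

9, 8, 0, 12, 3, 1, 14, 4, 11, 7, 13, 10, 6, 5, 2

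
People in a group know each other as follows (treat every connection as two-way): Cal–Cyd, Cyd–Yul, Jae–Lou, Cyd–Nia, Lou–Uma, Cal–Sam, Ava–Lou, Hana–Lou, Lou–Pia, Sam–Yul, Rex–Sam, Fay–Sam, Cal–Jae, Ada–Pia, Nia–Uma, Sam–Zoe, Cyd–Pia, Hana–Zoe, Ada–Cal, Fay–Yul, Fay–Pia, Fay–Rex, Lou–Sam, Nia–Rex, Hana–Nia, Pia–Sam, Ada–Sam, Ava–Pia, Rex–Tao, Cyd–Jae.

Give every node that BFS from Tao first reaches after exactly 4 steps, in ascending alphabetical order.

Ava, Jae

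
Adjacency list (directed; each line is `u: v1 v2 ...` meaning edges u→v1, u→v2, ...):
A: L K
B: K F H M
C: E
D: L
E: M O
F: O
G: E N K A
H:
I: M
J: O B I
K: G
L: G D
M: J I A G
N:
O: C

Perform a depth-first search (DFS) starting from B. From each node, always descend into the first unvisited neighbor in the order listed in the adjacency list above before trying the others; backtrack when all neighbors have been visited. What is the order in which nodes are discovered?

B -> K -> G -> E -> M -> J -> O -> C -> I -> A -> L -> D -> N -> F -> H

Visit B
B → K
K → G
G → E
E → M
M → J
J → O
O → C
J → I
M → A
A → L
L → D
G → N
B → F
B → H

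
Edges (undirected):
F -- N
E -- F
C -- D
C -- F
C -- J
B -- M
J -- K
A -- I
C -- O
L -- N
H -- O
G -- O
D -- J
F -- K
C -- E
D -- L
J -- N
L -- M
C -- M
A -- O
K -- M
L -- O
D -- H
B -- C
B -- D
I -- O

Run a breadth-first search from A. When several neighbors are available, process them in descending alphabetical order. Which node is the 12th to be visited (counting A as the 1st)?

F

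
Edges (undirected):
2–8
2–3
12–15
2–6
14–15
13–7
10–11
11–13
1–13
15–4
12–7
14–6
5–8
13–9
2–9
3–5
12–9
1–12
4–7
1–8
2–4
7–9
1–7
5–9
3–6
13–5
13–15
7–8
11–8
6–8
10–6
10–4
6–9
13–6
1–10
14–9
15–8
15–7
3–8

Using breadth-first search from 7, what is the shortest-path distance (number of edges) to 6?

2

Level 0: 7
Level 1: 1, 4, 8, 9, 12, 13, 15
Level 2: 2, 3, 5, 6, 10, 11, 14
6 first appears at level 2.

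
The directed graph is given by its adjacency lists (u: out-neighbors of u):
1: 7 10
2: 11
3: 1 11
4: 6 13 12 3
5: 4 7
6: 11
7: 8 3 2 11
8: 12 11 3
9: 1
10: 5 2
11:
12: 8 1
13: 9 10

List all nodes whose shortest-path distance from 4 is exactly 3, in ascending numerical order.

Level 0: 4
Level 1: 3, 6, 12, 13
Level 2: 1, 8, 9, 10, 11
Level 3: 2, 5, 7

2, 5, 7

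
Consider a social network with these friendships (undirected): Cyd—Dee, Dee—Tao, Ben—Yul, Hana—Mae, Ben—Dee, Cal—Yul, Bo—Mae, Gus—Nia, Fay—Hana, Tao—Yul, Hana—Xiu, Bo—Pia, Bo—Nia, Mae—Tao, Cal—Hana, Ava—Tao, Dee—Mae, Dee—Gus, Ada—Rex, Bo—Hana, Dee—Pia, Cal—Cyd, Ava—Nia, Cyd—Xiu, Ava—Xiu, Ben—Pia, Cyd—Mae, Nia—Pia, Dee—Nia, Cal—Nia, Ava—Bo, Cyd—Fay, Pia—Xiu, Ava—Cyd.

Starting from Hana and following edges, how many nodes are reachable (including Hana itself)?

15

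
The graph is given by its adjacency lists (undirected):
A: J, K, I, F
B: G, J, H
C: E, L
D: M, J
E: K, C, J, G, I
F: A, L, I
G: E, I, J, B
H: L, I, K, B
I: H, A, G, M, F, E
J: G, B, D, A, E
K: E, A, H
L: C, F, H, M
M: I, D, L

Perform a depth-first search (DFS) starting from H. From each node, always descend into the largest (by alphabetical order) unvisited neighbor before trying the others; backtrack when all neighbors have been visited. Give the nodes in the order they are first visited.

Visit H
H → L
L → M
M → I
I → G
G → J
J → E
E → K
K → A
A → F
E → C
J → D
J → B

H L M I G J E K A F C D B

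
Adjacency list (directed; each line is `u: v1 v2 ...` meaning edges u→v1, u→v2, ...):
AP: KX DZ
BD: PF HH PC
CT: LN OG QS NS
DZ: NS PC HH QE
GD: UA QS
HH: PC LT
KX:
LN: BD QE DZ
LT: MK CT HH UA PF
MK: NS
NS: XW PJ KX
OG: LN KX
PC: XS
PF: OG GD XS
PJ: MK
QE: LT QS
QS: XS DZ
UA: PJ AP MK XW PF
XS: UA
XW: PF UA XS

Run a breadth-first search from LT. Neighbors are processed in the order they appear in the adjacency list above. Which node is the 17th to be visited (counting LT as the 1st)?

KX

Visit LT; enqueue MK, CT, HH, UA, PF → queue [MK, CT, HH, UA, PF]
Visit MK; enqueue NS → queue [CT, HH, UA, PF, NS]
Visit CT; enqueue LN, OG, QS → queue [HH, UA, PF, NS, LN, OG, QS]
Visit HH; enqueue PC → queue [UA, PF, NS, LN, OG, QS, PC]
Visit UA; enqueue PJ, AP, XW → queue [PF, NS, LN, OG, QS, PC, PJ, AP, XW]
Visit PF; enqueue GD, XS → queue [NS, LN, OG, QS, PC, PJ, AP, XW, GD, XS]
Visit NS; enqueue KX → queue [LN, OG, QS, PC, PJ, AP, XW, GD, XS, KX]
Visit LN; enqueue BD, QE, DZ → queue [OG, QS, PC, PJ, AP, XW, GD, XS, KX, BD, QE, DZ]
Visit OG → queue [QS, PC, PJ, AP, XW, GD, XS, KX, BD, QE, DZ]
Visit QS → queue [PC, PJ, AP, XW, GD, XS, KX, BD, QE, DZ]
Visit PC → queue [PJ, AP, XW, GD, XS, KX, BD, QE, DZ]
Visit PJ → queue [AP, XW, GD, XS, KX, BD, QE, DZ]
Visit AP → queue [XW, GD, XS, KX, BD, QE, DZ]
Visit XW → queue [GD, XS, KX, BD, QE, DZ]
Visit GD → queue [XS, KX, BD, QE, DZ]
Visit XS → queue [KX, BD, QE, DZ]
Visit KX → queue [BD, QE, DZ]
Visit BD → queue [QE, DZ]
Visit QE → queue [DZ]
Visit DZ → queue []

Visit order: LT, MK, CT, HH, UA, PF, NS, LN, OG, QS, PC, PJ, AP, XW, GD, XS, KX, BD, QE, DZ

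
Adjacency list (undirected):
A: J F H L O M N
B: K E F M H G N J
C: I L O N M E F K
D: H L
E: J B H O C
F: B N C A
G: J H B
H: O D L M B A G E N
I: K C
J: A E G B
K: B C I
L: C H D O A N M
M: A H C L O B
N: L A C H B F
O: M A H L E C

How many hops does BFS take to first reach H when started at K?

2

Level 0: K
Level 1: B, C, I
Level 2: E, F, G, H, J, L, M, N, O
Level 3: A, D
H first appears at level 2.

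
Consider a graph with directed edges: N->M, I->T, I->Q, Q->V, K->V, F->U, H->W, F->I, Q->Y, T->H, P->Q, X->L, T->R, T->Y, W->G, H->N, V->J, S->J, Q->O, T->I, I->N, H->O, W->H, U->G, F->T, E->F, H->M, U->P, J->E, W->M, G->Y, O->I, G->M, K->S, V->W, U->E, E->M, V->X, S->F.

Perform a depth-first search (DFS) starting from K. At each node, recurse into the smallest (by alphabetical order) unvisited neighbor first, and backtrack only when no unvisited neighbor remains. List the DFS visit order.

K -> S -> F -> I -> N -> M -> Q -> O -> V -> J -> E -> W -> G -> Y -> H -> X -> L -> T -> R -> U -> P

Visit K
K → S
S → F
F → I
I → N
N → M
I → Q
Q → O
Q → V
V → J
J → E
V → W
W → G
G → Y
W → H
V → X
X → L
I → T
T → R
F → U
U → P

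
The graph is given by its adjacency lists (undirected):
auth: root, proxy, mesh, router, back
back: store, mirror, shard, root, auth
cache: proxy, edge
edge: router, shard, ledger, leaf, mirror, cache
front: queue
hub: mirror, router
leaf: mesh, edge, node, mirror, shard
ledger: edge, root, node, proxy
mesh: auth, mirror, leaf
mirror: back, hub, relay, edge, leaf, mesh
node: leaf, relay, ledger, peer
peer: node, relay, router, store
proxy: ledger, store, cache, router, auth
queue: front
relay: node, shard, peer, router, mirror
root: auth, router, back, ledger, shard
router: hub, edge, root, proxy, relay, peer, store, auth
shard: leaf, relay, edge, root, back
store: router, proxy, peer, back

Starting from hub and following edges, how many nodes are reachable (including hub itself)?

17

BFS from hub visits: hub, mirror, router, back, relay, edge, leaf, mesh, root, proxy, peer, store, auth, shard, node, ledger, cache
Reachable nodes: 17 of 19 total.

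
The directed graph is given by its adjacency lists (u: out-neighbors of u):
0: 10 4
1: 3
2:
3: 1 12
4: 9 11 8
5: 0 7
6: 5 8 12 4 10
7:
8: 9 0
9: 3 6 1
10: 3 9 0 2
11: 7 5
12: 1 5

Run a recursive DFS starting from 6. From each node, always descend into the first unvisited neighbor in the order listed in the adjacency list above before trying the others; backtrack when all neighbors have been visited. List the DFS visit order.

Visit 6
6 → 5
5 → 0
0 → 10
10 → 3
3 → 1
3 → 12
10 → 9
10 → 2
0 → 4
4 → 11
11 → 7
4 → 8

6, 5, 0, 10, 3, 1, 12, 9, 2, 4, 11, 7, 8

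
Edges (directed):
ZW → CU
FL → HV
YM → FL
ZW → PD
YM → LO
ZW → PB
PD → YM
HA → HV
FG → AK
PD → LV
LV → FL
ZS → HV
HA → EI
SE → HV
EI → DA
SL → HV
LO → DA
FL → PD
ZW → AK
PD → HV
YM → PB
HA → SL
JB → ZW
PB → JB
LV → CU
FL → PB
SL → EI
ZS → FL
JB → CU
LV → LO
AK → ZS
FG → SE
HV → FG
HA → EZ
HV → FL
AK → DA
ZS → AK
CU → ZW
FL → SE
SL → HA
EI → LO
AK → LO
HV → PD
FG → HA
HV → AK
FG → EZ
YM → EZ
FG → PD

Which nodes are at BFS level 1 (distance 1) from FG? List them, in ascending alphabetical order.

Level 0: FG
Level 1: AK, EZ, HA, PD, SE
Level 2: DA, EI, HV, LO, LV, SL, YM, ZS
Level 3: CU, FL, PB
Level 4: JB, ZW

AK, EZ, HA, PD, SE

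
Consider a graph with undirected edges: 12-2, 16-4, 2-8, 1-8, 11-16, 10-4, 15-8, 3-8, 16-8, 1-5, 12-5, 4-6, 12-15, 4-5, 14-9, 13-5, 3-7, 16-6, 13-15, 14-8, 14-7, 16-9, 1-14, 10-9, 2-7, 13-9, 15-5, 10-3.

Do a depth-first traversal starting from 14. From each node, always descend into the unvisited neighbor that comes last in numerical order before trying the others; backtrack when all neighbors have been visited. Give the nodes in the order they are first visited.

Visit 14
14 → 9
9 → 16
16 → 11
16 → 8
8 → 15
15 → 13
13 → 5
5 → 12
12 → 2
2 → 7
7 → 3
3 → 10
10 → 4
4 → 6
5 → 1

14, 9, 16, 11, 8, 15, 13, 5, 12, 2, 7, 3, 10, 4, 6, 1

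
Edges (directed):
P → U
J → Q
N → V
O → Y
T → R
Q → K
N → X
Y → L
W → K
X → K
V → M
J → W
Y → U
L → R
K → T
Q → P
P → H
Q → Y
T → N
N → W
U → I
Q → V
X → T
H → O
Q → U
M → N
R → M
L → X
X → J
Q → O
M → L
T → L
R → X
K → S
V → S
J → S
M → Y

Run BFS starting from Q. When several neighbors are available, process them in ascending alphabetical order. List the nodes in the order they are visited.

Visit Q; enqueue K, O, P, U, V, Y → queue [K, O, P, U, V, Y]
Visit K; enqueue S, T → queue [O, P, U, V, Y, S, T]
Visit O → queue [P, U, V, Y, S, T]
Visit P; enqueue H → queue [U, V, Y, S, T, H]
Visit U; enqueue I → queue [V, Y, S, T, H, I]
Visit V; enqueue M → queue [Y, S, T, H, I, M]
Visit Y; enqueue L → queue [S, T, H, I, M, L]
Visit S → queue [T, H, I, M, L]
Visit T; enqueue N, R → queue [H, I, M, L, N, R]
Visit H → queue [I, M, L, N, R]
Visit I → queue [M, L, N, R]
Visit M → queue [L, N, R]
Visit L; enqueue X → queue [N, R, X]
Visit N; enqueue W → queue [R, X, W]
Visit R → queue [X, W]
Visit X; enqueue J → queue [W, J]
Visit W → queue [J]
Visit J → queue []

Q -> K -> O -> P -> U -> V -> Y -> S -> T -> H -> I -> M -> L -> N -> R -> X -> W -> J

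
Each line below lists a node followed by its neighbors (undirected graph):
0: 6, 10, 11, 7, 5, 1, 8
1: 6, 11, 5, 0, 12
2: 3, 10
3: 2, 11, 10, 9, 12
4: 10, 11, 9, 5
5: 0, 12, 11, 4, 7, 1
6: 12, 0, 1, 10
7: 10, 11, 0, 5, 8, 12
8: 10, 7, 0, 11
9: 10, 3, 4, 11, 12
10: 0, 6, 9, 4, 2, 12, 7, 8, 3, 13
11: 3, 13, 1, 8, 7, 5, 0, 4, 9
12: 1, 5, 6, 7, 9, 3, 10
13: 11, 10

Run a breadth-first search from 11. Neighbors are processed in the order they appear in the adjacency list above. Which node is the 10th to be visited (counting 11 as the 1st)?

Visit 11; enqueue 3, 13, 1, 8, 7, 5, 0, 4, 9 → queue [3, 13, 1, 8, 7, 5, 0, 4, 9]
Visit 3; enqueue 2, 10, 12 → queue [13, 1, 8, 7, 5, 0, 4, 9, 2, 10, 12]
Visit 13 → queue [1, 8, 7, 5, 0, 4, 9, 2, 10, 12]
Visit 1; enqueue 6 → queue [8, 7, 5, 0, 4, 9, 2, 10, 12, 6]
Visit 8 → queue [7, 5, 0, 4, 9, 2, 10, 12, 6]
Visit 7 → queue [5, 0, 4, 9, 2, 10, 12, 6]
Visit 5 → queue [0, 4, 9, 2, 10, 12, 6]
Visit 0 → queue [4, 9, 2, 10, 12, 6]
Visit 4 → queue [9, 2, 10, 12, 6]
Visit 9 → queue [2, 10, 12, 6]
Visit 2 → queue [10, 12, 6]
Visit 10 → queue [12, 6]
Visit 12 → queue [6]
Visit 6 → queue []

Visit order: 11, 3, 13, 1, 8, 7, 5, 0, 4, 9, 2, 10, 12, 6

9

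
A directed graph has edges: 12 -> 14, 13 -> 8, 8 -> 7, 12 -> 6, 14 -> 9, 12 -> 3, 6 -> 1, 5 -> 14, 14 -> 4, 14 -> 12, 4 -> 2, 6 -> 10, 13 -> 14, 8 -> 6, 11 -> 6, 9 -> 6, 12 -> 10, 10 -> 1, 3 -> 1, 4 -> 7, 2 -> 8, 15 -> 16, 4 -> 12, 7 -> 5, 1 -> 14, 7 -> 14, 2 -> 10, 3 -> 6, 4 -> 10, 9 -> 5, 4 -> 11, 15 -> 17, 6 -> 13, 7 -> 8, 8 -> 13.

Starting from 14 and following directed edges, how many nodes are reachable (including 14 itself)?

14

BFS from 14 visits: 14, 4, 9, 12, 2, 7, 10, 11, 5, 6, 3, 8, 1, 13
Reachable nodes: 14 of 17 total.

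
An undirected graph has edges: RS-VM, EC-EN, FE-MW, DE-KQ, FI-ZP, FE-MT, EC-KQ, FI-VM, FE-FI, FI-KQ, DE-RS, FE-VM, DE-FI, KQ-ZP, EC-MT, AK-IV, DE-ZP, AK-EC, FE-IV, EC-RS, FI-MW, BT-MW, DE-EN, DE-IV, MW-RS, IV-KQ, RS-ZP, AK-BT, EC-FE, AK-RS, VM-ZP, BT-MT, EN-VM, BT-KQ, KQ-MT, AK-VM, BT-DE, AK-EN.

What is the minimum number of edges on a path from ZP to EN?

2

Level 0: ZP
Level 1: DE, FI, KQ, RS, VM
Level 2: AK, BT, EC, EN, FE, IV, MT, MW
EN first appears at level 2.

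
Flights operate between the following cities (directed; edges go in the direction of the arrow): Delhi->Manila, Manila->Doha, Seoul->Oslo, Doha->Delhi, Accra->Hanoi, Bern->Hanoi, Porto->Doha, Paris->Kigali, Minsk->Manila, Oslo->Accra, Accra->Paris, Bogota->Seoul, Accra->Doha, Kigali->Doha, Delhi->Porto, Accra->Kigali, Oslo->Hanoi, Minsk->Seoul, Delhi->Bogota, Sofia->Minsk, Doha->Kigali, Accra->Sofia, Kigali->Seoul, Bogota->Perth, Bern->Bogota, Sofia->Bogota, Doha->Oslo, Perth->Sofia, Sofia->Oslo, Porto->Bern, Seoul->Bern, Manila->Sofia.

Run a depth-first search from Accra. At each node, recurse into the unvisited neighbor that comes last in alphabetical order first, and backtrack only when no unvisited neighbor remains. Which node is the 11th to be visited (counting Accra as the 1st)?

Doha

Visit Accra
Accra → Sofia
Sofia → Oslo
Oslo → Hanoi
Sofia → Minsk
Minsk → Seoul
Seoul → Bern
Bern → Bogota
Bogota → Perth
Minsk → Manila
Manila → Doha
Doha → Kigali
Doha → Delhi
Delhi → Porto
Accra → Paris

Visit order: Accra, Sofia, Oslo, Hanoi, Minsk, Seoul, Bern, Bogota, Perth, Manila, Doha, Kigali, Delhi, Porto, Paris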